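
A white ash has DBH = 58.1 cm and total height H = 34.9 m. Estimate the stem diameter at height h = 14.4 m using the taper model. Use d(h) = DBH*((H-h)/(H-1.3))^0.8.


Taper: d(h) = DBH * ((H - h) / (H - 1.3))^0.8
Numerator = H - h = 34.9 - 14.4 = 20.5 m
Denominator = H - 1.3 = 34.9 - 1.3 = 33.6 m
Ratio = 20.5 / 33.6 = 0.61012
d = 58.1 * 0.61012^0.8 = 39.1 cm

39.1


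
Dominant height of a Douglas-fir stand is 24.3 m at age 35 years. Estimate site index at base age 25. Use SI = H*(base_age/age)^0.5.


Formula: SI = H_dom * (base_age / age)^0.5
Age ratio = 25 / 35 = 0.71429
sqrt(age_ratio) = 0.84515
SI = 24.3 * 0.84515 = 20.5 m

20.5


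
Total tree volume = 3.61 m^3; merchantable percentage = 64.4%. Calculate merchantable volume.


Formula: MV = V_total * (merchantable_pct / 100)
Merchantable fraction = 64.4% / 100 = 0.644
MV = 3.61 m^3 * 0.644 = 2.325 m^3

2.325


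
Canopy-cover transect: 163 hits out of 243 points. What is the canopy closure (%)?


Formula: Canopy closure = covered points / total points * 100
Closure = 163 / 243 * 100
Closure = 0.6708 * 100 = 67.1%

67.1


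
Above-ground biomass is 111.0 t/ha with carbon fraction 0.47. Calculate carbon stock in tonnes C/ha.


Formula: Carbon Stock = Biomass * Carbon Fraction
C = 111.0 t/ha * 0.47
C = 52.2 t C/ha

52.2


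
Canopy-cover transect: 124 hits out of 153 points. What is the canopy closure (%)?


Formula: Canopy closure = covered points / total points * 100
Closure = 124 / 153 * 100
Closure = 0.8105 * 100 = 81.0%

81.0


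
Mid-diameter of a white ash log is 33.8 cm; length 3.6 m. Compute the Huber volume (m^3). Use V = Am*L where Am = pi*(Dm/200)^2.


Huber: V = Am * L,  Am = pi*(Dm/200)^2
Am = pi*(33.8/200)^2 = 0.089727 m^2
V = 0.089727*3.6 = 0.323 m^3

0.323


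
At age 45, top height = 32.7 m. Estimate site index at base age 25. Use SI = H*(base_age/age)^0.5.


Formula: SI = H_dom * (base_age / age)^0.5
Age ratio = 25 / 45 = 0.55556
sqrt(age_ratio) = 0.74536
SI = 32.7 * 0.74536 = 24.4 m

24.4


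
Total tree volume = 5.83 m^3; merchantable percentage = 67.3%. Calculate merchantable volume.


Formula: MV = V_total * (merchantable_pct / 100)
Merchantable fraction = 67.3% / 100 = 0.673
MV = 5.83 m^3 * 0.673 = 3.924 m^3

3.924


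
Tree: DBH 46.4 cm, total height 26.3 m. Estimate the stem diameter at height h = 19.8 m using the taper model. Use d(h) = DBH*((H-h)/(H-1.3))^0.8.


Taper: d(h) = DBH * ((H - h) / (H - 1.3))^0.8
Numerator = H - h = 26.3 - 19.8 = 6.5 m
Denominator = H - 1.3 = 26.3 - 1.3 = 25.0 m
Ratio = 6.5 / 25.0 = 0.26
d = 46.4 * 0.26^0.8 = 15.8 cm

15.8


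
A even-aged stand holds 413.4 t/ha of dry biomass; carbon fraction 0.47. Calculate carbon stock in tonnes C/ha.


Formula: Carbon Stock = Biomass * Carbon Fraction
C = 413.4 t/ha * 0.47
C = 194.3 t C/ha

194.3


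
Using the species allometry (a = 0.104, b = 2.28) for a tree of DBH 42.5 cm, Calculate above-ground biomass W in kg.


Formula: W = a * DBH^b  (allometric power law)
DBH^b = 42.5^2.28 = 5160.9156
W = 0.104 * 5160.9156 = 536.7 kg

536.7


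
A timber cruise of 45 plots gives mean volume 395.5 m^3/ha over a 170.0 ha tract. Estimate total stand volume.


Formula: Total Volume = Mean Volume per ha * Total Area
Total Volume = 395.5 m^3/ha * 170.0 ha
Total Volume = 67235 m^3

67235


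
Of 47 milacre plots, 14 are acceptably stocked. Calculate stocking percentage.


Formula: Stocking % = stocked plots / total plots * 100
Stocking = 14 / 47 * 100
Stocking = 0.2979 * 100 = 29.8%

29.8


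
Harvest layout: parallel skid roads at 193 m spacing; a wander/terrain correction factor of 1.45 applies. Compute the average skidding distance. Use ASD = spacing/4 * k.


Formula: ASD = (spacing / 4) * correction
Uncorrected distance = spacing / 4 = 193 / 4 = 48.25 m
ASD = 48.25 * 1.45 = 70 m

70


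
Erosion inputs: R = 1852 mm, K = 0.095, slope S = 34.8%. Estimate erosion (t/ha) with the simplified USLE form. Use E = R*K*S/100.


Formula: E = R * K * S / 100  (simplified USLE)
R * K = 1852 * 0.095 = 175.94
E = 175.94 * 34.8 / 100 = 61.23 t/ha

61.23


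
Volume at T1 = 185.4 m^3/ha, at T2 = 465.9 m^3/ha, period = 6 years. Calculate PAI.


Formula: PAI = (V_T2 - V_T1) / (T2 - T1)
Volume increment = 465.9 - 185.4 = 280.5 m^3/ha
PAI = 280.5 / 6 = 46.75 m^3/ha/year

46.75


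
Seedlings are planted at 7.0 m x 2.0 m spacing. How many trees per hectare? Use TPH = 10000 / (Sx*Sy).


Formula: TPH = 10000 m^2/ha / (spacing_x * spacing_y)
Area per tree = 7.0 m * 2.0 m = 14.0 m^2
TPH = 10000 / 14.0 = 714 trees/ha

714


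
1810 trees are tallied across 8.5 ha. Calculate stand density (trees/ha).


Formula: Stand Density = N_trees / Area_ha
Density = 1810 trees / 8.5 ha
Density = 213 trees/ha

213


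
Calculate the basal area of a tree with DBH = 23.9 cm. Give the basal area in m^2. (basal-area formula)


Formula: BA = pi * (DBH/2)^2 / 10000  (cm^2 to m^2)
Radius = DBH/2 = 23.9/2 = 11.95 cm
BA = pi * 11.95^2 / 10000
   = 448.6273 cm^2 / 10000
   = 0.0449 m^2

0.0449


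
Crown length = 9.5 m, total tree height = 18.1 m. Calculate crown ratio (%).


Formula: Crown Ratio = (Crown Length / Total Height) * 100
CR = (9.5 m / 18.1 m) * 100
CR = 0.5249 * 100 = 52.5%

52.5


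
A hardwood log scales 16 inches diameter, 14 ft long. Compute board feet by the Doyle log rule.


Doyle: BF = (D - 4)^2 * L / 16
Adjusted diameter = 16 - 4 = 12 in
(D-4)^2 = 12^2 = 144
BF = 144 * 14 / 16 = 126 BF

126


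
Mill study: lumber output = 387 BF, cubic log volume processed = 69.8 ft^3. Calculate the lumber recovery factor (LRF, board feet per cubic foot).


Formula: LRF = Lumber Output (BF) / Log Input (ft^3)
LRF = 387 BF / 69.8 ft^3
LRF = 5.54 BF/ft^3

5.54


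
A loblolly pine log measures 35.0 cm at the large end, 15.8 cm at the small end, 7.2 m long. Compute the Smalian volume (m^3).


Smalian: V = (A1 + A2)/2 * L,  A = pi*(D/200)^2
A1 = pi*(35.0/200)^2 = 0.096211 m^2
A2 = pi*(15.8/200)^2 = 0.019607 m^2
V = (0.096211+0.019607)/2*7.2 = 0.4169 m^3

0.4169


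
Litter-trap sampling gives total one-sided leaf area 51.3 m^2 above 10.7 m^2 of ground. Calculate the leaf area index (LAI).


Formula: LAI = total leaf area / ground area  (dimensionless)
LAI = 51.3 m^2 / 10.7 m^2
LAI = 4.79

4.79


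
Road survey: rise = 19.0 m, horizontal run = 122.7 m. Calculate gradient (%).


Formula: Gradient = rise / run * 100
Gradient = 19.0 / 122.7 * 100 = 15.5%

15.5


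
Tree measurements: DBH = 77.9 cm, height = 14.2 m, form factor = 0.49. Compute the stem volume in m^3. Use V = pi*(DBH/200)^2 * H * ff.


Formula: V = pi * (DBH/200)^2 * H * ff
Radius = DBH/200 = 77.9/200 = 0.3895 m
Radius^2 = 0.3895^2 = 0.15171025 m^2
V = pi * 0.15171025 * 14.2 * 0.49
V = 3.316 m^3

3.316


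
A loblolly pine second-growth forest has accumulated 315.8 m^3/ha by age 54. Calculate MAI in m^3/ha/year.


Formula: MAI = Total Volume / Stand Age
MAI = 315.8 m^3/ha / 54 years
MAI = 5.85 m^3/ha/year

5.85


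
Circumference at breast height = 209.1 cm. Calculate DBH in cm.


Formula: DBH = C / pi
DBH = 209.1 / pi
pi = 3.14159...
DBH = 66.6 cm

66.6


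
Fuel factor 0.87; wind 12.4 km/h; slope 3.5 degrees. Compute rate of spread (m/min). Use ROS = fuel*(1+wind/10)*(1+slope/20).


Formula: ROS = fuel * (1 + wind/10) * (1 + slope/20)
Wind factor = 1 + 12.4/10 = 2.24
Slope factor = 1 + 3.5/20 = 1.175
ROS = 0.87 * 2.24 * 1.175 = 2.29 m/min

2.29


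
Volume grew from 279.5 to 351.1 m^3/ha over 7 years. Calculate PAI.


Formula: PAI = (V_T2 - V_T1) / (T2 - T1)
Volume increment = 351.1 - 279.5 = 71.6 m^3/ha
PAI = 71.6 / 7 = 10.23 m^3/ha/year

10.23


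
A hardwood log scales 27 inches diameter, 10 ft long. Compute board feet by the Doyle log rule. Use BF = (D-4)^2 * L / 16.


Doyle: BF = (D - 4)^2 * L / 16
Adjusted diameter = 27 - 4 = 23 in
(D-4)^2 = 23^2 = 529
BF = 529 * 10 / 16 = 331 BF

331


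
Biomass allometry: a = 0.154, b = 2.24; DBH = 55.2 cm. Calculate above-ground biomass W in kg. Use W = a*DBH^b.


Formula: W = a * DBH^b  (allometric power law)
DBH^b = 55.2^2.24 = 7978.9094
W = 0.154 * 7978.9094 = 1228.8 kg

1228.8


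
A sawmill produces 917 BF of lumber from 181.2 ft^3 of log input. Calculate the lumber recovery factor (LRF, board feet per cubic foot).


Formula: LRF = Lumber Output (BF) / Log Input (ft^3)
LRF = 917 BF / 181.2 ft^3
LRF = 5.06 BF/ft^3

5.06


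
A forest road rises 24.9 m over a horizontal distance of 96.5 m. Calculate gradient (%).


Formula: Gradient = rise / run * 100
Gradient = 24.9 / 96.5 * 100 = 25.8%

25.8


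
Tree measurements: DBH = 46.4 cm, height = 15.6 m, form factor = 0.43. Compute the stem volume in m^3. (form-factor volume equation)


Formula: V = pi * (DBH/200)^2 * H * ff
Radius = DBH/200 = 46.4/200 = 0.232 m
Radius^2 = 0.232^2 = 0.053824 m^2
V = pi * 0.053824 * 15.6 * 0.43
V = 1.134 m^3

1.134


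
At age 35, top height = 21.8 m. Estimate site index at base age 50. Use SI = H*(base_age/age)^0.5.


Formula: SI = H_dom * (base_age / age)^0.5
Age ratio = 50 / 35 = 1.42857
sqrt(age_ratio) = 1.19523
SI = 21.8 * 1.19523 = 26.1 m

26.1


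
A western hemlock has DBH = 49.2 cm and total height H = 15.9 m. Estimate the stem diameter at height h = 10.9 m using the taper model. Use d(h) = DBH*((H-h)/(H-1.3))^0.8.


Taper: d(h) = DBH * ((H - h) / (H - 1.3))^0.8
Numerator = H - h = 15.9 - 10.9 = 5.0 m
Denominator = H - 1.3 = 15.9 - 1.3 = 14.6 m
Ratio = 5.0 / 14.6 = 0.34247
d = 49.2 * 0.34247^0.8 = 20.9 cm

20.9


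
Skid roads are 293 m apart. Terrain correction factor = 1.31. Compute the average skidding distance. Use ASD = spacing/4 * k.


Formula: ASD = (spacing / 4) * correction
Uncorrected distance = spacing / 4 = 293 / 4 = 73.25 m
ASD = 73.25 * 1.31 = 96 m

96


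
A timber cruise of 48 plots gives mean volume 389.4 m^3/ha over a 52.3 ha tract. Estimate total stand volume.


Formula: Total Volume = Mean Volume per ha * Total Area
Total Volume = 389.4 m^3/ha * 52.3 ha
Total Volume = 20366 m^3

20366


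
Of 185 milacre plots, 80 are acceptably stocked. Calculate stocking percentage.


Formula: Stocking % = stocked plots / total plots * 100
Stocking = 80 / 185 * 100
Stocking = 0.4324 * 100 = 43.2%

43.2


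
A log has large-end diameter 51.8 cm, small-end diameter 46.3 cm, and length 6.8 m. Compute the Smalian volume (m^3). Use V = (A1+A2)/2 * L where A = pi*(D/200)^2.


Smalian: V = (A1 + A2)/2 * L,  A = pi*(D/200)^2
A1 = pi*(51.8/200)^2 = 0.210741 m^2
A2 = pi*(46.3/200)^2 = 0.168365 m^2
V = (0.210741+0.168365)/2*6.8 = 1.289 m^3

1.289


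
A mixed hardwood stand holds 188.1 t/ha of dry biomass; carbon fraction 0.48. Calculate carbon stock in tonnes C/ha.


Formula: Carbon Stock = Biomass * Carbon Fraction
C = 188.1 t/ha * 0.48
C = 90.3 t C/ha

90.3


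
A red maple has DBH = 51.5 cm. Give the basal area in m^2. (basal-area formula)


Formula: BA = pi * (DBH/2)^2 / 10000  (cm^2 to m^2)
Radius = DBH/2 = 51.5/2 = 25.75 cm
BA = pi * 25.75^2 / 10000
   = 2083.0723 cm^2 / 10000
   = 0.2083 m^2

0.2083


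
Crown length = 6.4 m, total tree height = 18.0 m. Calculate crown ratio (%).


Formula: Crown Ratio = (Crown Length / Total Height) * 100
CR = (6.4 m / 18.0 m) * 100
CR = 0.3556 * 100 = 35.6%

35.6


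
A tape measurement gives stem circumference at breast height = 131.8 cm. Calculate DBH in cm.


Formula: DBH = C / pi
DBH = 131.8 / pi
pi = 3.14159...
DBH = 42.0 cm

42.0


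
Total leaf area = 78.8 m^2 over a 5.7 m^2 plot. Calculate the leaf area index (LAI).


Formula: LAI = total leaf area / ground area  (dimensionless)
LAI = 78.8 m^2 / 5.7 m^2
LAI = 13.82

13.82


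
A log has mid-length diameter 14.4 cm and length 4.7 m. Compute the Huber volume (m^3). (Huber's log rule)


Huber: V = Am * L,  Am = pi*(Dm/200)^2
Am = pi*(14.4/200)^2 = 0.016286 m^2
V = 0.016286*4.7 = 0.0765 m^3

0.0765


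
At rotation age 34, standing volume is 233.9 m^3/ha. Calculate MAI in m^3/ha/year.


Formula: MAI = Total Volume / Stand Age
MAI = 233.9 m^3/ha / 34 years
MAI = 6.88 m^3/ha/year

6.88


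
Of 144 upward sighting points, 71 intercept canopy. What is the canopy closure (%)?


Formula: Canopy closure = covered points / total points * 100
Closure = 71 / 144 * 100
Closure = 0.4931 * 100 = 49.3%

49.3


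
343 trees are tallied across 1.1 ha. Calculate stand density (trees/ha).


Formula: Stand Density = N_trees / Area_ha
Density = 343 trees / 1.1 ha
Density = 312 trees/ha

312


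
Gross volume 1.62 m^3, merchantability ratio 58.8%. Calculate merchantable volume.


Formula: MV = V_total * (merchantable_pct / 100)
Merchantable fraction = 58.8% / 100 = 0.588
MV = 1.62 m^3 * 0.588 = 0.953 m^3

0.953


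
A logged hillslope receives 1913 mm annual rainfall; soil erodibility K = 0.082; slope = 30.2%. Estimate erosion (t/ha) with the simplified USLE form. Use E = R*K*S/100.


Formula: E = R * K * S / 100  (simplified USLE)
R * K = 1913 * 0.082 = 156.866
E = 156.866 * 30.2 / 100 = 47.37 t/ha

47.37


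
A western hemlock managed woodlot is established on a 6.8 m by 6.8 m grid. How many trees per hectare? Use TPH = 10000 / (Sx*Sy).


Formula: TPH = 10000 m^2/ha / (spacing_x * spacing_y)
Area per tree = 6.8 m * 6.8 m = 46.24 m^2
TPH = 10000 / 46.24 = 216 trees/ha

216


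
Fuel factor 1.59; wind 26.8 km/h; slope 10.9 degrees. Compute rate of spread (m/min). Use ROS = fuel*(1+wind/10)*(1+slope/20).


Formula: ROS = fuel * (1 + wind/10) * (1 + slope/20)
Wind factor = 1 + 26.8/10 = 3.68
Slope factor = 1 + 10.9/20 = 1.545
ROS = 1.59 * 3.68 * 1.545 = 9.04 m/min

9.04


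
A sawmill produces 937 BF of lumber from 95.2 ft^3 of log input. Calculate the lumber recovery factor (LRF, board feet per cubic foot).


Formula: LRF = Lumber Output (BF) / Log Input (ft^3)
LRF = 937 BF / 95.2 ft^3
LRF = 9.84 BF/ft^3

9.84


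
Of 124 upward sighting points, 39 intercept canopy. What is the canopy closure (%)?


Formula: Canopy closure = covered points / total points * 100
Closure = 39 / 124 * 100
Closure = 0.3145 * 100 = 31.5%

31.5


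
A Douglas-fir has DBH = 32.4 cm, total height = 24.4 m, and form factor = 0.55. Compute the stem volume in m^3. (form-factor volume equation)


Formula: V = pi * (DBH/200)^2 * H * ff
Radius = DBH/200 = 32.4/200 = 0.162 m
Radius^2 = 0.162^2 = 0.026244 m^2
V = pi * 0.026244 * 24.4 * 0.55
V = 1.106 m^3

1.106


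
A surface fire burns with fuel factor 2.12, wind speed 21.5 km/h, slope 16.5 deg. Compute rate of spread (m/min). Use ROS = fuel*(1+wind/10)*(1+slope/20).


Formula: ROS = fuel * (1 + wind/10) * (1 + slope/20)
Wind factor = 1 + 21.5/10 = 3.15
Slope factor = 1 + 16.5/20 = 1.825
ROS = 2.12 * 3.15 * 1.825 = 12.19 m/min

12.19


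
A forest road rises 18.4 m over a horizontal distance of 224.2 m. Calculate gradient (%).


Formula: Gradient = rise / run * 100
Gradient = 18.4 / 224.2 * 100 = 8.2%

8.2


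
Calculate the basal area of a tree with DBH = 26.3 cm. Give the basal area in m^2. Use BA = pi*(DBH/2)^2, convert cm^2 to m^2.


Formula: BA = pi * (DBH/2)^2 / 10000  (cm^2 to m^2)
Radius = DBH/2 = 26.3/2 = 13.15 cm
BA = pi * 13.15^2 / 10000
   = 543.2521 cm^2 / 10000
   = 0.0543 m^2

0.0543


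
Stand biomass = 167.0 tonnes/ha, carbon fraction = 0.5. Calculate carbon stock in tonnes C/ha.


Formula: Carbon Stock = Biomass * Carbon Fraction
C = 167.0 t/ha * 0.5
C = 83.5 t C/ha

83.5


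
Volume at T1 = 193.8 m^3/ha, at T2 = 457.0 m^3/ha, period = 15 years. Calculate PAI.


Formula: PAI = (V_T2 - V_T1) / (T2 - T1)
Volume increment = 457.0 - 193.8 = 263.2 m^3/ha
PAI = 263.2 / 15 = 17.55 m^3/ha/year

17.55


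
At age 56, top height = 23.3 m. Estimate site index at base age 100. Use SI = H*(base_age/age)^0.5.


Formula: SI = H_dom * (base_age / age)^0.5
Age ratio = 100 / 56 = 1.78571
sqrt(age_ratio) = 1.33631
SI = 23.3 * 1.33631 = 31.1 m

31.1


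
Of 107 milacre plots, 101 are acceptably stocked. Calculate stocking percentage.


Formula: Stocking % = stocked plots / total plots * 100
Stocking = 101 / 107 * 100
Stocking = 0.9439 * 100 = 94.4%

94.4


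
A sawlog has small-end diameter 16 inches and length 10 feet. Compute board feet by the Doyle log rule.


Doyle: BF = (D - 4)^2 * L / 16
Adjusted diameter = 16 - 4 = 12 in
(D-4)^2 = 12^2 = 144
BF = 144 * 10 / 16 = 90 BF

90


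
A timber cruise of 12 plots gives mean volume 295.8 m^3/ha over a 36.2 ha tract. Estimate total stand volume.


Formula: Total Volume = Mean Volume per ha * Total Area
Total Volume = 295.8 m^3/ha * 36.2 ha
Total Volume = 10708 m^3

10708


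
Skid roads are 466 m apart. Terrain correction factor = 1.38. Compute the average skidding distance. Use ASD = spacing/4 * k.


Formula: ASD = (spacing / 4) * correction
Uncorrected distance = spacing / 4 = 466 / 4 = 116.5 m
ASD = 116.5 * 1.38 = 161 m

161


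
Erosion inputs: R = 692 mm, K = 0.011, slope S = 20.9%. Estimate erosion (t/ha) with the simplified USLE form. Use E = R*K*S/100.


Formula: E = R * K * S / 100  (simplified USLE)
R * K = 692 * 0.011 = 7.612
E = 7.612 * 20.9 / 100 = 1.59 t/ha

1.59


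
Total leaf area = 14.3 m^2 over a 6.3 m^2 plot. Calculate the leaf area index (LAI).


Formula: LAI = total leaf area / ground area  (dimensionless)
LAI = 14.3 m^2 / 6.3 m^2
LAI = 2.27

2.27


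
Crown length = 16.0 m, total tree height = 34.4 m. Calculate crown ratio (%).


Formula: Crown Ratio = (Crown Length / Total Height) * 100
CR = (16.0 m / 34.4 m) * 100
CR = 0.4651 * 100 = 46.5%

46.5


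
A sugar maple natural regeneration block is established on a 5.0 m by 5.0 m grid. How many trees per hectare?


Formula: TPH = 10000 m^2/ha / (spacing_x * spacing_y)
Area per tree = 5.0 m * 5.0 m = 25.0 m^2
TPH = 10000 / 25.0 = 400 trees/ha

400


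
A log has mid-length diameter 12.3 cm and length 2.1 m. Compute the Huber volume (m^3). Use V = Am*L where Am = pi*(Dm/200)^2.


Huber: V = Am * L,  Am = pi*(Dm/200)^2
Am = pi*(12.3/200)^2 = 0.011882 m^2
V = 0.011882*2.1 = 0.025 m^3

0.025


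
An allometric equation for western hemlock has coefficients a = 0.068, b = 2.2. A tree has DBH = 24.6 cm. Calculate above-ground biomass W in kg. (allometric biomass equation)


Formula: W = a * DBH^b  (allometric power law)
DBH^b = 24.6^2.2 = 1148.3049
W = 0.068 * 1148.3049 = 78.1 kg

78.1


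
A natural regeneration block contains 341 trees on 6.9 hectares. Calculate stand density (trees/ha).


Formula: Stand Density = N_trees / Area_ha
Density = 341 trees / 6.9 ha
Density = 49 trees/ha

49


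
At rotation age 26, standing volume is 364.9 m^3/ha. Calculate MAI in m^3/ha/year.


Formula: MAI = Total Volume / Stand Age
MAI = 364.9 m^3/ha / 26 years
MAI = 14.03 m^3/ha/year

14.03


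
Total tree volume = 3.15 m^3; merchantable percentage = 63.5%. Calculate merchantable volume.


Formula: MV = V_total * (merchantable_pct / 100)
Merchantable fraction = 63.5% / 100 = 0.635
MV = 3.15 m^3 * 0.635 = 2.0 m^3

2.0


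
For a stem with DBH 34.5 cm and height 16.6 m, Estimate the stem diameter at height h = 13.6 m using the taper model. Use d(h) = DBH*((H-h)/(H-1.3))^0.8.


Taper: d(h) = DBH * ((H - h) / (H - 1.3))^0.8
Numerator = H - h = 16.6 - 13.6 = 3.0 m
Denominator = H - 1.3 = 16.6 - 1.3 = 15.3 m
Ratio = 3.0 / 15.3 = 0.19608
d = 34.5 * 0.19608^0.8 = 9.4 cm

9.4


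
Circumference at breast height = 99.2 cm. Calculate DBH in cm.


Formula: DBH = C / pi
DBH = 99.2 / pi
pi = 3.14159...
DBH = 31.6 cm

31.6


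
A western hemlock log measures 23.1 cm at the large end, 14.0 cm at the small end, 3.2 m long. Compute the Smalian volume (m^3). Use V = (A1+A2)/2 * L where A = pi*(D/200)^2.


Smalian: V = (A1 + A2)/2 * L,  A = pi*(D/200)^2
A1 = pi*(23.1/200)^2 = 0.04191 m^2
A2 = pi*(14.0/200)^2 = 0.015394 m^2
V = (0.04191+0.015394)/2*3.2 = 0.0917 m^3

0.0917


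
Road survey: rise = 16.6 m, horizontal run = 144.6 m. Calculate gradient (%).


Formula: Gradient = rise / run * 100
Gradient = 16.6 / 144.6 * 100 = 11.5%

11.5


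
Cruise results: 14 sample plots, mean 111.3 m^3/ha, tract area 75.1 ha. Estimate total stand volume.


Formula: Total Volume = Mean Volume per ha * Total Area
Total Volume = 111.3 m^3/ha * 75.1 ha
Total Volume = 8359 m^3

8359


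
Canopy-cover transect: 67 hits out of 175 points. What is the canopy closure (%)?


Formula: Canopy closure = covered points / total points * 100
Closure = 67 / 175 * 100
Closure = 0.3829 * 100 = 38.3%

38.3


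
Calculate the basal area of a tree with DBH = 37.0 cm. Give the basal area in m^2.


Formula: BA = pi * (DBH/2)^2 / 10000  (cm^2 to m^2)
Radius = DBH/2 = 37.0/2 = 18.5 cm
BA = pi * 18.5^2 / 10000
   = 1075.2101 cm^2 / 10000
   = 0.1075 m^2

0.1075


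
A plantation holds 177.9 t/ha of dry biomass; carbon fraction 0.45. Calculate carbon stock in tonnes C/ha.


Formula: Carbon Stock = Biomass * Carbon Fraction
C = 177.9 t/ha * 0.45
C = 80.1 t C/ha

80.1


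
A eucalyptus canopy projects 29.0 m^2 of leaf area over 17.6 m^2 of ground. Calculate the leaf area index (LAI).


Formula: LAI = total leaf area / ground area  (dimensionless)
LAI = 29.0 m^2 / 17.6 m^2
LAI = 1.65

1.65


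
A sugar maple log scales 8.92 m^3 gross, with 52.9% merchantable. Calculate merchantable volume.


Formula: MV = V_total * (merchantable_pct / 100)
Merchantable fraction = 52.9% / 100 = 0.529
MV = 8.92 m^3 * 0.529 = 4.719 m^3

4.719


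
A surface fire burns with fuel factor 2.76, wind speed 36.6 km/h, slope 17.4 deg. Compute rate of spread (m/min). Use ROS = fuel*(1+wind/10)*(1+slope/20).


Formula: ROS = fuel * (1 + wind/10) * (1 + slope/20)
Wind factor = 1 + 36.6/10 = 4.66
Slope factor = 1 + 17.4/20 = 1.87
ROS = 2.76 * 4.66 * 1.87 = 24.05 m/min

24.05


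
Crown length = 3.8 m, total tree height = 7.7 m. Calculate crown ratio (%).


Formula: Crown Ratio = (Crown Length / Total Height) * 100
CR = (3.8 m / 7.7 m) * 100
CR = 0.4935 * 100 = 49.4%

49.4


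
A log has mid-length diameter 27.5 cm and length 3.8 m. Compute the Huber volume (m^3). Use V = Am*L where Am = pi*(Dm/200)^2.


Huber: V = Am * L,  Am = pi*(Dm/200)^2
Am = pi*(27.5/200)^2 = 0.059396 m^2
V = 0.059396*3.8 = 0.2257 m^3

0.2257


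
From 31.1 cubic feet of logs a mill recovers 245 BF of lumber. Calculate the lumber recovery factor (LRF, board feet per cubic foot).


Formula: LRF = Lumber Output (BF) / Log Input (ft^3)
LRF = 245 BF / 31.1 ft^3
LRF = 7.88 BF/ft^3

7.88


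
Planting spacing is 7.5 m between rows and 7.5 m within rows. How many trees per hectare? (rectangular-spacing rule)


Formula: TPH = 10000 m^2/ha / (spacing_x * spacing_y)
Area per tree = 7.5 m * 7.5 m = 56.25 m^2
TPH = 10000 / 56.25 = 178 trees/ha

178


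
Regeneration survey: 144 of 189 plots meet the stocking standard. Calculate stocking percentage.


Formula: Stocking % = stocked plots / total plots * 100
Stocking = 144 / 189 * 100
Stocking = 0.7619 * 100 = 76.2%

76.2


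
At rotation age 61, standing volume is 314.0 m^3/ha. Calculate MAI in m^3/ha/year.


Formula: MAI = Total Volume / Stand Age
MAI = 314.0 m^3/ha / 61 years
MAI = 5.15 m^3/ha/year

5.15


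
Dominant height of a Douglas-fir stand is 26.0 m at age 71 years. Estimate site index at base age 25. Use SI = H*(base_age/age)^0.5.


Formula: SI = H_dom * (base_age / age)^0.5
Age ratio = 25 / 71 = 0.35211
sqrt(age_ratio) = 0.59339
SI = 26.0 * 0.59339 = 15.4 m

15.4


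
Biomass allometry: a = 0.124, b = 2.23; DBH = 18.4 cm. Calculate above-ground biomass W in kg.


Formula: W = a * DBH^b  (allometric power law)
DBH^b = 18.4^2.23 = 661.5212
W = 0.124 * 661.5212 = 82.0 kg

82.0


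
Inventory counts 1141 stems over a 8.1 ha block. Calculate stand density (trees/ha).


Formula: Stand Density = N_trees / Area_ha
Density = 1141 trees / 8.1 ha
Density = 141 trees/ha

141


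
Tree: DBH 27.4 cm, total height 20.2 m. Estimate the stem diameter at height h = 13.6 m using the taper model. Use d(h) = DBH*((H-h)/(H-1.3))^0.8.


Taper: d(h) = DBH * ((H - h) / (H - 1.3))^0.8
Numerator = H - h = 20.2 - 13.6 = 6.6 m
Denominator = H - 1.3 = 20.2 - 1.3 = 18.9 m
Ratio = 6.6 / 18.9 = 0.34921
d = 27.4 * 0.34921^0.8 = 11.8 cm

11.8


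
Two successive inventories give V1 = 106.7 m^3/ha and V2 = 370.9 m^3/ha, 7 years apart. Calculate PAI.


Formula: PAI = (V_T2 - V_T1) / (T2 - T1)
Volume increment = 370.9 - 106.7 = 264.2 m^3/ha
PAI = 264.2 / 7 = 37.74 m^3/ha/year

37.74


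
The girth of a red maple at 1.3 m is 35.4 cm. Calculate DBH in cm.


Formula: DBH = C / pi
DBH = 35.4 / pi
pi = 3.14159...
DBH = 11.3 cm

11.3


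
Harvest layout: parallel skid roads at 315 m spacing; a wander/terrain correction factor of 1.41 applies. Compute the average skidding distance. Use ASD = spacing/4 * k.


Formula: ASD = (spacing / 4) * correction
Uncorrected distance = spacing / 4 = 315 / 4 = 78.75 m
ASD = 78.75 * 1.41 = 111 m

111


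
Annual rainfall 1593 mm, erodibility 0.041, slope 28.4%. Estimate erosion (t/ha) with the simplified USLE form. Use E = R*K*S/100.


Formula: E = R * K * S / 100  (simplified USLE)
R * K = 1593 * 0.041 = 65.313
E = 65.313 * 28.4 / 100 = 18.55 t/ha

18.55


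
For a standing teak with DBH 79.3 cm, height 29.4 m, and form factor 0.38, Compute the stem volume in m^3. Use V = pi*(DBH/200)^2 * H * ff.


Formula: V = pi * (DBH/200)^2 * H * ff
Radius = DBH/200 = 79.3/200 = 0.3965 m
Radius^2 = 0.3965^2 = 0.15721225 m^2
V = pi * 0.15721225 * 29.4 * 0.38
V = 5.518 m^3

5.518


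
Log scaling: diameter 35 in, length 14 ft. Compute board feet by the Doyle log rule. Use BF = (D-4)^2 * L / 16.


Doyle: BF = (D - 4)^2 * L / 16
Adjusted diameter = 35 - 4 = 31 in
(D-4)^2 = 31^2 = 961
BF = 961 * 14 / 16 = 841 BF

841


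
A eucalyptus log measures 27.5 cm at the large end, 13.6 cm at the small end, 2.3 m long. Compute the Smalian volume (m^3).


Smalian: V = (A1 + A2)/2 * L,  A = pi*(D/200)^2
A1 = pi*(27.5/200)^2 = 0.059396 m^2
A2 = pi*(13.6/200)^2 = 0.014527 m^2
V = (0.059396+0.014527)/2*2.3 = 0.085 m^3

0.085


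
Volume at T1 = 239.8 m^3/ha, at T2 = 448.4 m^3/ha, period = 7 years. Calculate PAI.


Formula: PAI = (V_T2 - V_T1) / (T2 - T1)
Volume increment = 448.4 - 239.8 = 208.6 m^3/ha
PAI = 208.6 / 7 = 29.8 m^3/ha/year

29.8


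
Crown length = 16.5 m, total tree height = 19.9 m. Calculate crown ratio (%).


Formula: Crown Ratio = (Crown Length / Total Height) * 100
CR = (16.5 m / 19.9 m) * 100
CR = 0.8291 * 100 = 82.9%

82.9


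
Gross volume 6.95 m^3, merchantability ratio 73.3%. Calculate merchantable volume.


Formula: MV = V_total * (merchantable_pct / 100)
Merchantable fraction = 73.3% / 100 = 0.733
MV = 6.95 m^3 * 0.733 = 5.094 m^3

5.094


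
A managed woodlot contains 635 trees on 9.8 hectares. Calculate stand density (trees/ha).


Formula: Stand Density = N_trees / Area_ha
Density = 635 trees / 9.8 ha
Density = 65 trees/ha

65


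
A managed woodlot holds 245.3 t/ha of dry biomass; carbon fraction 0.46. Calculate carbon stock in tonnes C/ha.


Formula: Carbon Stock = Biomass * Carbon Fraction
C = 245.3 t/ha * 0.46
C = 112.8 t C/ha

112.8


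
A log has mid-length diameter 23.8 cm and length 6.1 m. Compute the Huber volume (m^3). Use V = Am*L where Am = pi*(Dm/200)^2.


Huber: V = Am * L,  Am = pi*(Dm/200)^2
Am = pi*(23.8/200)^2 = 0.044488 m^2
V = 0.044488*6.1 = 0.2714 m^3

0.2714


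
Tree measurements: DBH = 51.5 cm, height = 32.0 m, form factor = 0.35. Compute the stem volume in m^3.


Formula: V = pi * (DBH/200)^2 * H * ff
Radius = DBH/200 = 51.5/200 = 0.2575 m
Radius^2 = 0.2575^2 = 0.06630625 m^2
V = pi * 0.06630625 * 32.0 * 0.35
V = 2.333 m^3

2.333


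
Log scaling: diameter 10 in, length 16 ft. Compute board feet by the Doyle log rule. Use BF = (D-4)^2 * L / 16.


Doyle: BF = (D - 4)^2 * L / 16
Adjusted diameter = 10 - 4 = 6 in
(D-4)^2 = 6^2 = 36
BF = 36 * 16 / 16 = 36 BF

36


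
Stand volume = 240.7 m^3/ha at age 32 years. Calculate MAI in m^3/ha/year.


Formula: MAI = Total Volume / Stand Age
MAI = 240.7 m^3/ha / 32 years
MAI = 7.52 m^3/ha/year

7.52


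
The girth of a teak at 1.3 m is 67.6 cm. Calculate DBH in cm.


Formula: DBH = C / pi
DBH = 67.6 / pi
pi = 3.14159...
DBH = 21.5 cm

21.5


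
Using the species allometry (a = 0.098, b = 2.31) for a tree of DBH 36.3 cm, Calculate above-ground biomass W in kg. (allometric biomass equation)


Formula: W = a * DBH^b  (allometric power law)
DBH^b = 36.3^2.31 = 4012.216
W = 0.098 * 4012.216 = 393.2 kg

393.2


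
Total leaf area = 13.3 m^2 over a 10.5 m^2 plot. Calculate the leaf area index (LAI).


Formula: LAI = total leaf area / ground area  (dimensionless)
LAI = 13.3 m^2 / 10.5 m^2
LAI = 1.27

1.27


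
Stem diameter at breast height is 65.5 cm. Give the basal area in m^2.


Formula: BA = pi * (DBH/2)^2 / 10000  (cm^2 to m^2)
Radius = DBH/2 = 65.5/2 = 32.75 cm
BA = pi * 32.75^2 / 10000
   = 3369.5545 cm^2 / 10000
   = 0.337 m^2

0.337


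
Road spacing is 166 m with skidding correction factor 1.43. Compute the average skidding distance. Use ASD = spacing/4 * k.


Formula: ASD = (spacing / 4) * correction
Uncorrected distance = spacing / 4 = 166 / 4 = 41.5 m
ASD = 41.5 * 1.43 = 59 m

59


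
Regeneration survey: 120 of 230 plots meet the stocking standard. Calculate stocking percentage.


Formula: Stocking % = stocked plots / total plots * 100
Stocking = 120 / 230 * 100
Stocking = 0.5217 * 100 = 52.2%

52.2


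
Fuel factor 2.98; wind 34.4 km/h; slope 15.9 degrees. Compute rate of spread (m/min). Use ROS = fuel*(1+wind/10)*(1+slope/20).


Formula: ROS = fuel * (1 + wind/10) * (1 + slope/20)
Wind factor = 1 + 34.4/10 = 4.44
Slope factor = 1 + 15.9/20 = 1.795
ROS = 2.98 * 4.44 * 1.795 = 23.75 m/min

23.75


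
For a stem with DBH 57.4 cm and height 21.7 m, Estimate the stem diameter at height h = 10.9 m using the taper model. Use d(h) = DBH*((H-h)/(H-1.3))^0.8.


Taper: d(h) = DBH * ((H - h) / (H - 1.3))^0.8
Numerator = H - h = 21.7 - 10.9 = 10.8 m
Denominator = H - 1.3 = 21.7 - 1.3 = 20.4 m
Ratio = 10.8 / 20.4 = 0.52941
d = 57.4 * 0.52941^0.8 = 34.5 cm

34.5


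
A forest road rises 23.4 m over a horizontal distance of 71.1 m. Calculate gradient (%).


Formula: Gradient = rise / run * 100
Gradient = 23.4 / 71.1 * 100 = 32.9%

32.9


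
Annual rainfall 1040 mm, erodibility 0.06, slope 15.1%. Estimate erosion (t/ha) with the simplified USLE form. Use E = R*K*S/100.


Formula: E = R * K * S / 100  (simplified USLE)
R * K = 1040 * 0.06 = 62.4
E = 62.4 * 15.1 / 100 = 9.42 t/ha

9.42


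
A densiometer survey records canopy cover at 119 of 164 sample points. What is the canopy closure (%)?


Formula: Canopy closure = covered points / total points * 100
Closure = 119 / 164 * 100
Closure = 0.7256 * 100 = 72.6%

72.6


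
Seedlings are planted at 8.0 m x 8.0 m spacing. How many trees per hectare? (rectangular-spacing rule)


Formula: TPH = 10000 m^2/ha / (spacing_x * spacing_y)
Area per tree = 8.0 m * 8.0 m = 64.0 m^2
TPH = 10000 / 64.0 = 156 trees/ha

156


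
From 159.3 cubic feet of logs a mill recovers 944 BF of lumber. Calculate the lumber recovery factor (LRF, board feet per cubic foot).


Formula: LRF = Lumber Output (BF) / Log Input (ft^3)
LRF = 944 BF / 159.3 ft^3
LRF = 5.93 BF/ft^3

5.93


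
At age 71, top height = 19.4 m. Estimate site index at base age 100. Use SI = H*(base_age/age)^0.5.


Formula: SI = H_dom * (base_age / age)^0.5
Age ratio = 100 / 71 = 1.40845
sqrt(age_ratio) = 1.18678
SI = 19.4 * 1.18678 = 23.0 m

23.0


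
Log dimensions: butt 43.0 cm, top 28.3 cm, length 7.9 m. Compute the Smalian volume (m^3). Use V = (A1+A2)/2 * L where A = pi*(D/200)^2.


Smalian: V = (A1 + A2)/2 * L,  A = pi*(D/200)^2
A1 = pi*(43.0/200)^2 = 0.14522 m^2
A2 = pi*(28.3/200)^2 = 0.062902 m^2
V = (0.14522+0.062902)/2*7.9 = 0.8221 m^3

0.8221


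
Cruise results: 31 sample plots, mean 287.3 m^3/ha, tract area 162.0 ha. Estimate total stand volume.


Formula: Total Volume = Mean Volume per ha * Total Area
Total Volume = 287.3 m^3/ha * 162.0 ha
Total Volume = 46543 m^3

46543


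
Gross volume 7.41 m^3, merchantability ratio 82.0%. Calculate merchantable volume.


Formula: MV = V_total * (merchantable_pct / 100)
Merchantable fraction = 82.0% / 100 = 0.82
MV = 7.41 m^3 * 0.82 = 6.076 m^3

6.076


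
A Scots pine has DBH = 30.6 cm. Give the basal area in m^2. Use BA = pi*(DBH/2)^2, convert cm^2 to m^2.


Formula: BA = pi * (DBH/2)^2 / 10000  (cm^2 to m^2)
Radius = DBH/2 = 30.6/2 = 15.3 cm
BA = pi * 15.3^2 / 10000
   = 735.4154 cm^2 / 10000
   = 0.0735 m^2

0.0735


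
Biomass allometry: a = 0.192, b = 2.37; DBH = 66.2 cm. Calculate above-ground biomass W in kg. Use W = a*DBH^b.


Formula: W = a * DBH^b  (allometric power law)
DBH^b = 66.2^2.37 = 20674.4248
W = 0.192 * 20674.4248 = 3969.5 kg

3969.5


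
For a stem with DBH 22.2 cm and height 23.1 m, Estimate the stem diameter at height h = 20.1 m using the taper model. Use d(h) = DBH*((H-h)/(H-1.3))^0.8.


Taper: d(h) = DBH * ((H - h) / (H - 1.3))^0.8
Numerator = H - h = 23.1 - 20.1 = 3.0 m
Denominator = H - 1.3 = 23.1 - 1.3 = 21.8 m
Ratio = 3.0 / 21.8 = 0.13761
d = 22.2 * 0.13761^0.8 = 4.5 cm

4.5


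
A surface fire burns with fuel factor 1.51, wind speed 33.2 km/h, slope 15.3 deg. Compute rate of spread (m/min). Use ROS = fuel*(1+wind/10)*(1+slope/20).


Formula: ROS = fuel * (1 + wind/10) * (1 + slope/20)
Wind factor = 1 + 33.2/10 = 4.32
Slope factor = 1 + 15.3/20 = 1.765
ROS = 1.51 * 4.32 * 1.765 = 11.51 m/min

11.51


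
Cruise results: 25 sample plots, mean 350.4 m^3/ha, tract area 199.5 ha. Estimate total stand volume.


Formula: Total Volume = Mean Volume per ha * Total Area
Total Volume = 350.4 m^3/ha * 199.5 ha
Total Volume = 69905 m^3

69905


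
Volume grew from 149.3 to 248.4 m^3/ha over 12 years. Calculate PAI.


Formula: PAI = (V_T2 - V_T1) / (T2 - T1)
Volume increment = 248.4 - 149.3 = 99.1 m^3/ha
PAI = 99.1 / 12 = 8.26 m^3/ha/year

8.26


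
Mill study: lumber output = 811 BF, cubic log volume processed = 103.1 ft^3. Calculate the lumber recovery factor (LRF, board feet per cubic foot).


Formula: LRF = Lumber Output (BF) / Log Input (ft^3)
LRF = 811 BF / 103.1 ft^3
LRF = 7.87 BF/ft^3

7.87


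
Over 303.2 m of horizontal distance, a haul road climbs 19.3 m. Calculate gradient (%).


Formula: Gradient = rise / run * 100
Gradient = 19.3 / 303.2 * 100 = 6.4%

6.4


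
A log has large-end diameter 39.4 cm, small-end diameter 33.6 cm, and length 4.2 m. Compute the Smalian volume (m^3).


Smalian: V = (A1 + A2)/2 * L,  A = pi*(D/200)^2
A1 = pi*(39.4/200)^2 = 0.121922 m^2
A2 = pi*(33.6/200)^2 = 0.088668 m^2
V = (0.121922+0.088668)/2*4.2 = 0.4422 m^3

0.4422


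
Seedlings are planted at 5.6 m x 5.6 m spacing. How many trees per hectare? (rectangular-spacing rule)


Formula: TPH = 10000 m^2/ha / (spacing_x * spacing_y)
Area per tree = 5.6 m * 5.6 m = 31.36 m^2
TPH = 10000 / 31.36 = 319 trees/ha

319


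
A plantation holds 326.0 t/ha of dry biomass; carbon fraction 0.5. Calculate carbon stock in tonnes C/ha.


Formula: Carbon Stock = Biomass * Carbon Fraction
C = 326.0 t/ha * 0.5
C = 163.0 t C/ha

163.0


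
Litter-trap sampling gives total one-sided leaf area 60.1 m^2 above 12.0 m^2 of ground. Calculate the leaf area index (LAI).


Formula: LAI = total leaf area / ground area  (dimensionless)
LAI = 60.1 m^2 / 12.0 m^2
LAI = 5.01

5.01


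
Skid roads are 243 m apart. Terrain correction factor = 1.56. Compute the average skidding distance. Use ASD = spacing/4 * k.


Formula: ASD = (spacing / 4) * correction
Uncorrected distance = spacing / 4 = 243 / 4 = 60.75 m
ASD = 60.75 * 1.56 = 95 m

95


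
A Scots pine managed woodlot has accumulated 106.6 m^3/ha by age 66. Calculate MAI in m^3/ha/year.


Formula: MAI = Total Volume / Stand Age
MAI = 106.6 m^3/ha / 66 years
MAI = 1.62 m^3/ha/year

1.62


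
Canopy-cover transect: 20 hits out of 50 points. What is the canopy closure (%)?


Formula: Canopy closure = covered points / total points * 100
Closure = 20 / 50 * 100
Closure = 0.4 * 100 = 40.0%

40.0


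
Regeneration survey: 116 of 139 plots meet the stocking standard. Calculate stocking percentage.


Formula: Stocking % = stocked plots / total plots * 100
Stocking = 116 / 139 * 100
Stocking = 0.8345 * 100 = 83.5%

83.5


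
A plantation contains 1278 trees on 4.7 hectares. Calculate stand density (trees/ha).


Formula: Stand Density = N_trees / Area_ha
Density = 1278 trees / 4.7 ha
Density = 272 trees/ha

272


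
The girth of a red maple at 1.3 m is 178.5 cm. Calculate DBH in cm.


Formula: DBH = C / pi
DBH = 178.5 / pi
pi = 3.14159...
DBH = 56.8 cm

56.8


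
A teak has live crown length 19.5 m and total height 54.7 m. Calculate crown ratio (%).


Formula: Crown Ratio = (Crown Length / Total Height) * 100
CR = (19.5 m / 54.7 m) * 100
CR = 0.3565 * 100 = 35.6%

35.6


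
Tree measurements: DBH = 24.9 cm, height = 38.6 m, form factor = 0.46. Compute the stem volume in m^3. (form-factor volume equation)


Formula: V = pi * (DBH/200)^2 * H * ff
Radius = DBH/200 = 24.9/200 = 0.1245 m
Radius^2 = 0.1245^2 = 0.01550025 m^2
V = pi * 0.01550025 * 38.6 * 0.46
V = 0.865 m^3

0.865


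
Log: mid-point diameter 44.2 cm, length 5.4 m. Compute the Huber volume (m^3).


Huber: V = Am * L,  Am = pi*(Dm/200)^2
Am = pi*(44.2/200)^2 = 0.153439 m^2
V = 0.153439*5.4 = 0.8286 m^3

0.8286


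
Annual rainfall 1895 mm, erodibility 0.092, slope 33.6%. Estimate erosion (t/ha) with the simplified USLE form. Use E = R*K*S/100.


Formula: E = R * K * S / 100  (simplified USLE)
R * K = 1895 * 0.092 = 174.34
E = 174.34 * 33.6 / 100 = 58.58 t/ha

58.58


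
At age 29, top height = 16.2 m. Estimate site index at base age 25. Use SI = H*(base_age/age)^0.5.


Formula: SI = H_dom * (base_age / age)^0.5
Age ratio = 25 / 29 = 0.86207
sqrt(age_ratio) = 0.92848
SI = 16.2 * 0.92848 = 15.0 m

15.0


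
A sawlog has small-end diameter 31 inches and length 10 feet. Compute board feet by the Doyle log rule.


Doyle: BF = (D - 4)^2 * L / 16
Adjusted diameter = 31 - 4 = 27 in
(D-4)^2 = 27^2 = 729
BF = 729 * 10 / 16 = 456 BF

456


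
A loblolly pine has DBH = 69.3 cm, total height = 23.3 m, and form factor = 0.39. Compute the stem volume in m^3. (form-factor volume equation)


Formula: V = pi * (DBH/200)^2 * H * ff
Radius = DBH/200 = 69.3/200 = 0.3465 m
Radius^2 = 0.3465^2 = 0.12006225 m^2
V = pi * 0.12006225 * 23.3 * 0.39
V = 3.427 m^3

3.427


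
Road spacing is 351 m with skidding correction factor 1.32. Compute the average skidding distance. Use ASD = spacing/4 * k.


Formula: ASD = (spacing / 4) * correction
Uncorrected distance = spacing / 4 = 351 / 4 = 87.75 m
ASD = 87.75 * 1.32 = 116 m

116


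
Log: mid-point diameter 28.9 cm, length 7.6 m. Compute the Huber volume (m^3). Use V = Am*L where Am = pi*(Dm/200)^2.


Huber: V = Am * L,  Am = pi*(Dm/200)^2
Am = pi*(28.9/200)^2 = 0.065597 m^2
V = 0.065597*7.6 = 0.4985 m^3

0.4985


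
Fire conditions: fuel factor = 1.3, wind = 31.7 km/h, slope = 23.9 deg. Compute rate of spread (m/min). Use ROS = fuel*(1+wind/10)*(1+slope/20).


Formula: ROS = fuel * (1 + wind/10) * (1 + slope/20)
Wind factor = 1 + 31.7/10 = 4.17
Slope factor = 1 + 23.9/20 = 2.195
ROS = 1.3 * 4.17 * 2.195 = 11.9 m/min

11.9


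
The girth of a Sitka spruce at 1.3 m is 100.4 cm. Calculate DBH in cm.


Formula: DBH = C / pi
DBH = 100.4 / pi
pi = 3.14159...
DBH = 32.0 cm

32.0


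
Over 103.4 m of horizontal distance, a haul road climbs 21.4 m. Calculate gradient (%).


Formula: Gradient = rise / run * 100
Gradient = 21.4 / 103.4 * 100 = 20.7%

20.7
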